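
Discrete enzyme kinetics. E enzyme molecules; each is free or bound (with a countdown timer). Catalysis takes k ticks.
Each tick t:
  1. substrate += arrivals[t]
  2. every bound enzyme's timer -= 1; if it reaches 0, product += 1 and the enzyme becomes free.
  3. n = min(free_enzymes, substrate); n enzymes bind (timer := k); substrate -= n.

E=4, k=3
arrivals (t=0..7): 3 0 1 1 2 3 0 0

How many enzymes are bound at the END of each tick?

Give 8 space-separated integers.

t=0: arr=3 -> substrate=0 bound=3 product=0
t=1: arr=0 -> substrate=0 bound=3 product=0
t=2: arr=1 -> substrate=0 bound=4 product=0
t=3: arr=1 -> substrate=0 bound=2 product=3
t=4: arr=2 -> substrate=0 bound=4 product=3
t=5: arr=3 -> substrate=2 bound=4 product=4
t=6: arr=0 -> substrate=1 bound=4 product=5
t=7: arr=0 -> substrate=0 bound=3 product=7

Answer: 3 3 4 2 4 4 4 3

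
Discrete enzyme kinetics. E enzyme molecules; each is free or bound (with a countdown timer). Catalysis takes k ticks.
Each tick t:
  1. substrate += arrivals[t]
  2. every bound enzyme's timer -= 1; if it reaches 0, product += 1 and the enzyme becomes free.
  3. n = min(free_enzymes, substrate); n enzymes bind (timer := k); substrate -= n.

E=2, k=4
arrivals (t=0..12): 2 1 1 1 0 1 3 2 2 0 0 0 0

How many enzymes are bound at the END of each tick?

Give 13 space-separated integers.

Answer: 2 2 2 2 2 2 2 2 2 2 2 2 2

Derivation:
t=0: arr=2 -> substrate=0 bound=2 product=0
t=1: arr=1 -> substrate=1 bound=2 product=0
t=2: arr=1 -> substrate=2 bound=2 product=0
t=3: arr=1 -> substrate=3 bound=2 product=0
t=4: arr=0 -> substrate=1 bound=2 product=2
t=5: arr=1 -> substrate=2 bound=2 product=2
t=6: arr=3 -> substrate=5 bound=2 product=2
t=7: arr=2 -> substrate=7 bound=2 product=2
t=8: arr=2 -> substrate=7 bound=2 product=4
t=9: arr=0 -> substrate=7 bound=2 product=4
t=10: arr=0 -> substrate=7 bound=2 product=4
t=11: arr=0 -> substrate=7 bound=2 product=4
t=12: arr=0 -> substrate=5 bound=2 product=6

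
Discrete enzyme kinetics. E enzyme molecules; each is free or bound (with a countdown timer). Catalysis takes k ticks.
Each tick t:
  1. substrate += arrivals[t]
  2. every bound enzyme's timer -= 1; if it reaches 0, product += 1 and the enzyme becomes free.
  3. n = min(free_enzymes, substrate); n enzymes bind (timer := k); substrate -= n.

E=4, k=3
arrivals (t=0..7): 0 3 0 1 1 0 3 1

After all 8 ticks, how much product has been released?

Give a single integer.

t=0: arr=0 -> substrate=0 bound=0 product=0
t=1: arr=3 -> substrate=0 bound=3 product=0
t=2: arr=0 -> substrate=0 bound=3 product=0
t=3: arr=1 -> substrate=0 bound=4 product=0
t=4: arr=1 -> substrate=0 bound=2 product=3
t=5: arr=0 -> substrate=0 bound=2 product=3
t=6: arr=3 -> substrate=0 bound=4 product=4
t=7: arr=1 -> substrate=0 bound=4 product=5

Answer: 5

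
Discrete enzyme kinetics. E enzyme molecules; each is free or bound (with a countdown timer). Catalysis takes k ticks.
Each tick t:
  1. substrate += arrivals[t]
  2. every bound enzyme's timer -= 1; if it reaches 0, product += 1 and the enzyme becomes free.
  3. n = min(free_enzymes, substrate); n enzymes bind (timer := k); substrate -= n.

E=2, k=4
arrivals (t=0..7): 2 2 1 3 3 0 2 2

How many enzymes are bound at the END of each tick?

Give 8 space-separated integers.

Answer: 2 2 2 2 2 2 2 2

Derivation:
t=0: arr=2 -> substrate=0 bound=2 product=0
t=1: arr=2 -> substrate=2 bound=2 product=0
t=2: arr=1 -> substrate=3 bound=2 product=0
t=3: arr=3 -> substrate=6 bound=2 product=0
t=4: arr=3 -> substrate=7 bound=2 product=2
t=5: arr=0 -> substrate=7 bound=2 product=2
t=6: arr=2 -> substrate=9 bound=2 product=2
t=7: arr=2 -> substrate=11 bound=2 product=2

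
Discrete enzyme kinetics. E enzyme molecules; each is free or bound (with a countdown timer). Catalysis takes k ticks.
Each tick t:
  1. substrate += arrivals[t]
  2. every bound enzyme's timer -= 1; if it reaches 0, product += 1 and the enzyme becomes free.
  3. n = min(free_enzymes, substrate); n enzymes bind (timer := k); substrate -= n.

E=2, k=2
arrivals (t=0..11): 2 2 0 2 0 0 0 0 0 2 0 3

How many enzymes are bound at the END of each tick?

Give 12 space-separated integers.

Answer: 2 2 2 2 2 2 0 0 0 2 2 2

Derivation:
t=0: arr=2 -> substrate=0 bound=2 product=0
t=1: arr=2 -> substrate=2 bound=2 product=0
t=2: arr=0 -> substrate=0 bound=2 product=2
t=3: arr=2 -> substrate=2 bound=2 product=2
t=4: arr=0 -> substrate=0 bound=2 product=4
t=5: arr=0 -> substrate=0 bound=2 product=4
t=6: arr=0 -> substrate=0 bound=0 product=6
t=7: arr=0 -> substrate=0 bound=0 product=6
t=8: arr=0 -> substrate=0 bound=0 product=6
t=9: arr=2 -> substrate=0 bound=2 product=6
t=10: arr=0 -> substrate=0 bound=2 product=6
t=11: arr=3 -> substrate=1 bound=2 product=8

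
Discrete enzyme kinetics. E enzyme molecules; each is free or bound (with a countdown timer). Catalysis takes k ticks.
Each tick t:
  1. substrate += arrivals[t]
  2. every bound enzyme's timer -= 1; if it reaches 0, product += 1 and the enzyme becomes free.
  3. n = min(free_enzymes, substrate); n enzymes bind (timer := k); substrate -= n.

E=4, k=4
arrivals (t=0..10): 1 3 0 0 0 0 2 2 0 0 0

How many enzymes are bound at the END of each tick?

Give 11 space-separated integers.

t=0: arr=1 -> substrate=0 bound=1 product=0
t=1: arr=3 -> substrate=0 bound=4 product=0
t=2: arr=0 -> substrate=0 bound=4 product=0
t=3: arr=0 -> substrate=0 bound=4 product=0
t=4: arr=0 -> substrate=0 bound=3 product=1
t=5: arr=0 -> substrate=0 bound=0 product=4
t=6: arr=2 -> substrate=0 bound=2 product=4
t=7: arr=2 -> substrate=0 bound=4 product=4
t=8: arr=0 -> substrate=0 bound=4 product=4
t=9: arr=0 -> substrate=0 bound=4 product=4
t=10: arr=0 -> substrate=0 bound=2 product=6

Answer: 1 4 4 4 3 0 2 4 4 4 2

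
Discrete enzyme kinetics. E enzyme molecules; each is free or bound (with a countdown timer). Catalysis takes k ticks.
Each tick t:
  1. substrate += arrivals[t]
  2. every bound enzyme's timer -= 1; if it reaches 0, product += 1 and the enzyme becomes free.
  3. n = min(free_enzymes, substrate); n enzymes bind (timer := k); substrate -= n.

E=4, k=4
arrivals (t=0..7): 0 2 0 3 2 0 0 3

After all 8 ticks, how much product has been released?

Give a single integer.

t=0: arr=0 -> substrate=0 bound=0 product=0
t=1: arr=2 -> substrate=0 bound=2 product=0
t=2: arr=0 -> substrate=0 bound=2 product=0
t=3: arr=3 -> substrate=1 bound=4 product=0
t=4: arr=2 -> substrate=3 bound=4 product=0
t=5: arr=0 -> substrate=1 bound=4 product=2
t=6: arr=0 -> substrate=1 bound=4 product=2
t=7: arr=3 -> substrate=2 bound=4 product=4

Answer: 4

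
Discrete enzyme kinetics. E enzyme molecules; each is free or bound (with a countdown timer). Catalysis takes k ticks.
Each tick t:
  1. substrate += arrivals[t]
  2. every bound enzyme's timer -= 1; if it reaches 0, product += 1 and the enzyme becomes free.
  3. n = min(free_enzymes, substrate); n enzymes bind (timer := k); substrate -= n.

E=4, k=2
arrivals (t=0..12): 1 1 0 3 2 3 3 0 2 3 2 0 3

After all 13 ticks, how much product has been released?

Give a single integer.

t=0: arr=1 -> substrate=0 bound=1 product=0
t=1: arr=1 -> substrate=0 bound=2 product=0
t=2: arr=0 -> substrate=0 bound=1 product=1
t=3: arr=3 -> substrate=0 bound=3 product=2
t=4: arr=2 -> substrate=1 bound=4 product=2
t=5: arr=3 -> substrate=1 bound=4 product=5
t=6: arr=3 -> substrate=3 bound=4 product=6
t=7: arr=0 -> substrate=0 bound=4 product=9
t=8: arr=2 -> substrate=1 bound=4 product=10
t=9: arr=3 -> substrate=1 bound=4 product=13
t=10: arr=2 -> substrate=2 bound=4 product=14
t=11: arr=0 -> substrate=0 bound=3 product=17
t=12: arr=3 -> substrate=1 bound=4 product=18

Answer: 18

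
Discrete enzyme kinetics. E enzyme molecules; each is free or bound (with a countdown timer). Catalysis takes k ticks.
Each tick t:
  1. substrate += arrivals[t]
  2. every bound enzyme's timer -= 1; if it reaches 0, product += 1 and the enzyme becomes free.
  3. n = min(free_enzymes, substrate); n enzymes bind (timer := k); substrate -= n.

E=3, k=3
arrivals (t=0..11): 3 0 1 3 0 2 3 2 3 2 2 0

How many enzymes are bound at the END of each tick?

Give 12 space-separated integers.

Answer: 3 3 3 3 3 3 3 3 3 3 3 3

Derivation:
t=0: arr=3 -> substrate=0 bound=3 product=0
t=1: arr=0 -> substrate=0 bound=3 product=0
t=2: arr=1 -> substrate=1 bound=3 product=0
t=3: arr=3 -> substrate=1 bound=3 product=3
t=4: arr=0 -> substrate=1 bound=3 product=3
t=5: arr=2 -> substrate=3 bound=3 product=3
t=6: arr=3 -> substrate=3 bound=3 product=6
t=7: arr=2 -> substrate=5 bound=3 product=6
t=8: arr=3 -> substrate=8 bound=3 product=6
t=9: arr=2 -> substrate=7 bound=3 product=9
t=10: arr=2 -> substrate=9 bound=3 product=9
t=11: arr=0 -> substrate=9 bound=3 product=9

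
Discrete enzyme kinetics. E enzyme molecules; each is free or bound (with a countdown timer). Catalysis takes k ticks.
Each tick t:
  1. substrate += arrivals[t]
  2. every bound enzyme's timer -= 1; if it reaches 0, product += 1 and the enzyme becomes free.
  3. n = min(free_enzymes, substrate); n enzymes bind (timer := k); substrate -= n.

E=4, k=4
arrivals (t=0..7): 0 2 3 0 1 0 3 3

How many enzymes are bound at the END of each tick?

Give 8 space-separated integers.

t=0: arr=0 -> substrate=0 bound=0 product=0
t=1: arr=2 -> substrate=0 bound=2 product=0
t=2: arr=3 -> substrate=1 bound=4 product=0
t=3: arr=0 -> substrate=1 bound=4 product=0
t=4: arr=1 -> substrate=2 bound=4 product=0
t=5: arr=0 -> substrate=0 bound=4 product=2
t=6: arr=3 -> substrate=1 bound=4 product=4
t=7: arr=3 -> substrate=4 bound=4 product=4

Answer: 0 2 4 4 4 4 4 4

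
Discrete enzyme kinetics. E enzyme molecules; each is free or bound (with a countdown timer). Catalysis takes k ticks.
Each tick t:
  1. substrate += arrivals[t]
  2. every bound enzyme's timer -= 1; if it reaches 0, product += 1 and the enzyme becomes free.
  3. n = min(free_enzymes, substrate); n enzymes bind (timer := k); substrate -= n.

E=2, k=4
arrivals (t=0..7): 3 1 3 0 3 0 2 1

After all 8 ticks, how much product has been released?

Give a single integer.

Answer: 2

Derivation:
t=0: arr=3 -> substrate=1 bound=2 product=0
t=1: arr=1 -> substrate=2 bound=2 product=0
t=2: arr=3 -> substrate=5 bound=2 product=0
t=3: arr=0 -> substrate=5 bound=2 product=0
t=4: arr=3 -> substrate=6 bound=2 product=2
t=5: arr=0 -> substrate=6 bound=2 product=2
t=6: arr=2 -> substrate=8 bound=2 product=2
t=7: arr=1 -> substrate=9 bound=2 product=2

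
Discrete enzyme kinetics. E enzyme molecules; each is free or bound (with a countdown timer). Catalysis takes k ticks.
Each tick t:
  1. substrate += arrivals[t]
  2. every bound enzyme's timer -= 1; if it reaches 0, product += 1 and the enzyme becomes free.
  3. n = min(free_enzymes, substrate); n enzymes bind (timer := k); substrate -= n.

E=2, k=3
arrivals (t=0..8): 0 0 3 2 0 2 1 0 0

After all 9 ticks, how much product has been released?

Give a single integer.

t=0: arr=0 -> substrate=0 bound=0 product=0
t=1: arr=0 -> substrate=0 bound=0 product=0
t=2: arr=3 -> substrate=1 bound=2 product=0
t=3: arr=2 -> substrate=3 bound=2 product=0
t=4: arr=0 -> substrate=3 bound=2 product=0
t=5: arr=2 -> substrate=3 bound=2 product=2
t=6: arr=1 -> substrate=4 bound=2 product=2
t=7: arr=0 -> substrate=4 bound=2 product=2
t=8: arr=0 -> substrate=2 bound=2 product=4

Answer: 4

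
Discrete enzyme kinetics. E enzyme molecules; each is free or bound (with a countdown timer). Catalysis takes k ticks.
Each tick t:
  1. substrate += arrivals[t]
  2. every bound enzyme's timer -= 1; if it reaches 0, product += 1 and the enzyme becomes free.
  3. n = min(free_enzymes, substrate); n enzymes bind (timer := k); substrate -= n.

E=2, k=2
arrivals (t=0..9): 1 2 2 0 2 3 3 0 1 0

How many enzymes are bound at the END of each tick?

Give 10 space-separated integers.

Answer: 1 2 2 2 2 2 2 2 2 2

Derivation:
t=0: arr=1 -> substrate=0 bound=1 product=0
t=1: arr=2 -> substrate=1 bound=2 product=0
t=2: arr=2 -> substrate=2 bound=2 product=1
t=3: arr=0 -> substrate=1 bound=2 product=2
t=4: arr=2 -> substrate=2 bound=2 product=3
t=5: arr=3 -> substrate=4 bound=2 product=4
t=6: arr=3 -> substrate=6 bound=2 product=5
t=7: arr=0 -> substrate=5 bound=2 product=6
t=8: arr=1 -> substrate=5 bound=2 product=7
t=9: arr=0 -> substrate=4 bound=2 product=8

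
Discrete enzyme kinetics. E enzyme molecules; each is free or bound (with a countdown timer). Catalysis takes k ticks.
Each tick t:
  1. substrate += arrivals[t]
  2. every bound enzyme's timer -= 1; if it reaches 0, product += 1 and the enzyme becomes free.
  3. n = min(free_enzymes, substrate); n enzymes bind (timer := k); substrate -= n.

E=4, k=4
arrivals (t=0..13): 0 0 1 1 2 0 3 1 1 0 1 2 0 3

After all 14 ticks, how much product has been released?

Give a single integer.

t=0: arr=0 -> substrate=0 bound=0 product=0
t=1: arr=0 -> substrate=0 bound=0 product=0
t=2: arr=1 -> substrate=0 bound=1 product=0
t=3: arr=1 -> substrate=0 bound=2 product=0
t=4: arr=2 -> substrate=0 bound=4 product=0
t=5: arr=0 -> substrate=0 bound=4 product=0
t=6: arr=3 -> substrate=2 bound=4 product=1
t=7: arr=1 -> substrate=2 bound=4 product=2
t=8: arr=1 -> substrate=1 bound=4 product=4
t=9: arr=0 -> substrate=1 bound=4 product=4
t=10: arr=1 -> substrate=1 bound=4 product=5
t=11: arr=2 -> substrate=2 bound=4 product=6
t=12: arr=0 -> substrate=0 bound=4 product=8
t=13: arr=3 -> substrate=3 bound=4 product=8

Answer: 8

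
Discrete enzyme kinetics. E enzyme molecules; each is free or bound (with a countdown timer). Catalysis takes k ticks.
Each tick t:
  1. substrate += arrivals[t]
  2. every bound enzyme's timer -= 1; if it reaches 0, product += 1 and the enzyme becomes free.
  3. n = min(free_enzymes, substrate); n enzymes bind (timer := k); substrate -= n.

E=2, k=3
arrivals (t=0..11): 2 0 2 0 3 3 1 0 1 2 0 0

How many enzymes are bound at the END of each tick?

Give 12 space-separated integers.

t=0: arr=2 -> substrate=0 bound=2 product=0
t=1: arr=0 -> substrate=0 bound=2 product=0
t=2: arr=2 -> substrate=2 bound=2 product=0
t=3: arr=0 -> substrate=0 bound=2 product=2
t=4: arr=3 -> substrate=3 bound=2 product=2
t=5: arr=3 -> substrate=6 bound=2 product=2
t=6: arr=1 -> substrate=5 bound=2 product=4
t=7: arr=0 -> substrate=5 bound=2 product=4
t=8: arr=1 -> substrate=6 bound=2 product=4
t=9: arr=2 -> substrate=6 bound=2 product=6
t=10: arr=0 -> substrate=6 bound=2 product=6
t=11: arr=0 -> substrate=6 bound=2 product=6

Answer: 2 2 2 2 2 2 2 2 2 2 2 2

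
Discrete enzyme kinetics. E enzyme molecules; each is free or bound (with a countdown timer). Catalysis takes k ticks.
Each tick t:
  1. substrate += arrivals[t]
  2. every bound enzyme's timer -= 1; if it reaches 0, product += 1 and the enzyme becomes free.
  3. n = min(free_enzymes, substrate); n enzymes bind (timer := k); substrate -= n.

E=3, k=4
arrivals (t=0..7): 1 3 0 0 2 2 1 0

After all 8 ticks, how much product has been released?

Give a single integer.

Answer: 3

Derivation:
t=0: arr=1 -> substrate=0 bound=1 product=0
t=1: arr=3 -> substrate=1 bound=3 product=0
t=2: arr=0 -> substrate=1 bound=3 product=0
t=3: arr=0 -> substrate=1 bound=3 product=0
t=4: arr=2 -> substrate=2 bound=3 product=1
t=5: arr=2 -> substrate=2 bound=3 product=3
t=6: arr=1 -> substrate=3 bound=3 product=3
t=7: arr=0 -> substrate=3 bound=3 product=3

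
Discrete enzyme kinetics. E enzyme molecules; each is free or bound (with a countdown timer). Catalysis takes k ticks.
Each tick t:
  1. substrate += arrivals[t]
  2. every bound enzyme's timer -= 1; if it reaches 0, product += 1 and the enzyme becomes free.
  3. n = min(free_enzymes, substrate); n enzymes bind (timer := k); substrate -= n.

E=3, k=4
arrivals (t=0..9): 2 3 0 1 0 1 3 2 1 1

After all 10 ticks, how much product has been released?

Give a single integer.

t=0: arr=2 -> substrate=0 bound=2 product=0
t=1: arr=3 -> substrate=2 bound=3 product=0
t=2: arr=0 -> substrate=2 bound=3 product=0
t=3: arr=1 -> substrate=3 bound=3 product=0
t=4: arr=0 -> substrate=1 bound=3 product=2
t=5: arr=1 -> substrate=1 bound=3 product=3
t=6: arr=3 -> substrate=4 bound=3 product=3
t=7: arr=2 -> substrate=6 bound=3 product=3
t=8: arr=1 -> substrate=5 bound=3 product=5
t=9: arr=1 -> substrate=5 bound=3 product=6

Answer: 6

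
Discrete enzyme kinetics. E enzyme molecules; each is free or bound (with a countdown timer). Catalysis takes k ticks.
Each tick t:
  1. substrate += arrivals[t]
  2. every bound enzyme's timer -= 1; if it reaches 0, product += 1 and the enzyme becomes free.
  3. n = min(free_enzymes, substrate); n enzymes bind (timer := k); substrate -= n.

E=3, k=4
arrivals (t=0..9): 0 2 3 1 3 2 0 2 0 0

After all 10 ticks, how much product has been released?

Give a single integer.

Answer: 5

Derivation:
t=0: arr=0 -> substrate=0 bound=0 product=0
t=1: arr=2 -> substrate=0 bound=2 product=0
t=2: arr=3 -> substrate=2 bound=3 product=0
t=3: arr=1 -> substrate=3 bound=3 product=0
t=4: arr=3 -> substrate=6 bound=3 product=0
t=5: arr=2 -> substrate=6 bound=3 product=2
t=6: arr=0 -> substrate=5 bound=3 product=3
t=7: arr=2 -> substrate=7 bound=3 product=3
t=8: arr=0 -> substrate=7 bound=3 product=3
t=9: arr=0 -> substrate=5 bound=3 product=5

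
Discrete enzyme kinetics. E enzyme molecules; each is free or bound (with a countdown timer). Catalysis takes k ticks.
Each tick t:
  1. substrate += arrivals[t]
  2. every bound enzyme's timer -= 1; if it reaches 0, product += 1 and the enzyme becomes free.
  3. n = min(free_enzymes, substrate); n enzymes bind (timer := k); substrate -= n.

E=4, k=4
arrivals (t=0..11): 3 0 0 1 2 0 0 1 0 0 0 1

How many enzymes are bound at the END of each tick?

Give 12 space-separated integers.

Answer: 3 3 3 4 3 3 3 3 1 1 1 1

Derivation:
t=0: arr=3 -> substrate=0 bound=3 product=0
t=1: arr=0 -> substrate=0 bound=3 product=0
t=2: arr=0 -> substrate=0 bound=3 product=0
t=3: arr=1 -> substrate=0 bound=4 product=0
t=4: arr=2 -> substrate=0 bound=3 product=3
t=5: arr=0 -> substrate=0 bound=3 product=3
t=6: arr=0 -> substrate=0 bound=3 product=3
t=7: arr=1 -> substrate=0 bound=3 product=4
t=8: arr=0 -> substrate=0 bound=1 product=6
t=9: arr=0 -> substrate=0 bound=1 product=6
t=10: arr=0 -> substrate=0 bound=1 product=6
t=11: arr=1 -> substrate=0 bound=1 product=7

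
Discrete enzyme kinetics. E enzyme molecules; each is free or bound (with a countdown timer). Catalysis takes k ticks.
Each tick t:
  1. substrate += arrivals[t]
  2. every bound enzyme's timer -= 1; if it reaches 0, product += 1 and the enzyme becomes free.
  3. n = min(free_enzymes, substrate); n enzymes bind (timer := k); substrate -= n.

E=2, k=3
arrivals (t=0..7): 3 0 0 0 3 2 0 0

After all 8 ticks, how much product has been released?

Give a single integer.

Answer: 4

Derivation:
t=0: arr=3 -> substrate=1 bound=2 product=0
t=1: arr=0 -> substrate=1 bound=2 product=0
t=2: arr=0 -> substrate=1 bound=2 product=0
t=3: arr=0 -> substrate=0 bound=1 product=2
t=4: arr=3 -> substrate=2 bound=2 product=2
t=5: arr=2 -> substrate=4 bound=2 product=2
t=6: arr=0 -> substrate=3 bound=2 product=3
t=7: arr=0 -> substrate=2 bound=2 product=4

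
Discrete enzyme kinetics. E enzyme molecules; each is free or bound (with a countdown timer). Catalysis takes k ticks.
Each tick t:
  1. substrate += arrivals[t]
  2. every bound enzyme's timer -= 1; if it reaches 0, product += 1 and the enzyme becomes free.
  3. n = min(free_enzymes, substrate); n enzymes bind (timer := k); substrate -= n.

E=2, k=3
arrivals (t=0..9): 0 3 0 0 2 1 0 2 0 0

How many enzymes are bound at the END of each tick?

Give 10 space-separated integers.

Answer: 0 2 2 2 2 2 2 2 2 2

Derivation:
t=0: arr=0 -> substrate=0 bound=0 product=0
t=1: arr=3 -> substrate=1 bound=2 product=0
t=2: arr=0 -> substrate=1 bound=2 product=0
t=3: arr=0 -> substrate=1 bound=2 product=0
t=4: arr=2 -> substrate=1 bound=2 product=2
t=5: arr=1 -> substrate=2 bound=2 product=2
t=6: arr=0 -> substrate=2 bound=2 product=2
t=7: arr=2 -> substrate=2 bound=2 product=4
t=8: arr=0 -> substrate=2 bound=2 product=4
t=9: arr=0 -> substrate=2 bound=2 product=4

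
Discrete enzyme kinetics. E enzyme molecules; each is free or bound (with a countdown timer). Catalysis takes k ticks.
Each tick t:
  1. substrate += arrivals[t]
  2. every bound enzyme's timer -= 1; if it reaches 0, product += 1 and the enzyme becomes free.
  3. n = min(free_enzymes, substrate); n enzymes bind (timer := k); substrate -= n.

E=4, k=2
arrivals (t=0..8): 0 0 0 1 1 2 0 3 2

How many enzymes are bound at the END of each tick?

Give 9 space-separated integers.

t=0: arr=0 -> substrate=0 bound=0 product=0
t=1: arr=0 -> substrate=0 bound=0 product=0
t=2: arr=0 -> substrate=0 bound=0 product=0
t=3: arr=1 -> substrate=0 bound=1 product=0
t=4: arr=1 -> substrate=0 bound=2 product=0
t=5: arr=2 -> substrate=0 bound=3 product=1
t=6: arr=0 -> substrate=0 bound=2 product=2
t=7: arr=3 -> substrate=0 bound=3 product=4
t=8: arr=2 -> substrate=1 bound=4 product=4

Answer: 0 0 0 1 2 3 2 3 4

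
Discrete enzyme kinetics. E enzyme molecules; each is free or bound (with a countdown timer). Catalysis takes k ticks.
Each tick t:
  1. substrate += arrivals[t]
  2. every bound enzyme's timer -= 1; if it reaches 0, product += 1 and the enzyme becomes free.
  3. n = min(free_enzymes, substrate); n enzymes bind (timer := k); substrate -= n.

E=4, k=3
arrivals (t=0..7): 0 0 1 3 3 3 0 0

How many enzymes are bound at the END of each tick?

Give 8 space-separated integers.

Answer: 0 0 1 4 4 4 4 4

Derivation:
t=0: arr=0 -> substrate=0 bound=0 product=0
t=1: arr=0 -> substrate=0 bound=0 product=0
t=2: arr=1 -> substrate=0 bound=1 product=0
t=3: arr=3 -> substrate=0 bound=4 product=0
t=4: arr=3 -> substrate=3 bound=4 product=0
t=5: arr=3 -> substrate=5 bound=4 product=1
t=6: arr=0 -> substrate=2 bound=4 product=4
t=7: arr=0 -> substrate=2 bound=4 product=4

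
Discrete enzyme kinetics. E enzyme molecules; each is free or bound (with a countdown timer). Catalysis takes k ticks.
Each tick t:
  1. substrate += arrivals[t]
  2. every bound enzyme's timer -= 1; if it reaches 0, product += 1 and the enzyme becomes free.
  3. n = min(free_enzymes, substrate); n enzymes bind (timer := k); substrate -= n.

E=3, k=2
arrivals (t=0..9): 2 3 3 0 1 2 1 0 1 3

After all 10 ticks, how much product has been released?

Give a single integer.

Answer: 12

Derivation:
t=0: arr=2 -> substrate=0 bound=2 product=0
t=1: arr=3 -> substrate=2 bound=3 product=0
t=2: arr=3 -> substrate=3 bound=3 product=2
t=3: arr=0 -> substrate=2 bound=3 product=3
t=4: arr=1 -> substrate=1 bound=3 product=5
t=5: arr=2 -> substrate=2 bound=3 product=6
t=6: arr=1 -> substrate=1 bound=3 product=8
t=7: arr=0 -> substrate=0 bound=3 product=9
t=8: arr=1 -> substrate=0 bound=2 product=11
t=9: arr=3 -> substrate=1 bound=3 product=12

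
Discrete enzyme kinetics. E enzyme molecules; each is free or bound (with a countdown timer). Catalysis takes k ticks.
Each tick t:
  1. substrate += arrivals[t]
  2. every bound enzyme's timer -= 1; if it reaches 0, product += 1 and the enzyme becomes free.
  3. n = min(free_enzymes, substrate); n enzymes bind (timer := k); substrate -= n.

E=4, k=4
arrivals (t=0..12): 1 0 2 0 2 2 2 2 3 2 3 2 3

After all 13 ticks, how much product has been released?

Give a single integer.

t=0: arr=1 -> substrate=0 bound=1 product=0
t=1: arr=0 -> substrate=0 bound=1 product=0
t=2: arr=2 -> substrate=0 bound=3 product=0
t=3: arr=0 -> substrate=0 bound=3 product=0
t=4: arr=2 -> substrate=0 bound=4 product=1
t=5: arr=2 -> substrate=2 bound=4 product=1
t=6: arr=2 -> substrate=2 bound=4 product=3
t=7: arr=2 -> substrate=4 bound=4 product=3
t=8: arr=3 -> substrate=5 bound=4 product=5
t=9: arr=2 -> substrate=7 bound=4 product=5
t=10: arr=3 -> substrate=8 bound=4 product=7
t=11: arr=2 -> substrate=10 bound=4 product=7
t=12: arr=3 -> substrate=11 bound=4 product=9

Answer: 9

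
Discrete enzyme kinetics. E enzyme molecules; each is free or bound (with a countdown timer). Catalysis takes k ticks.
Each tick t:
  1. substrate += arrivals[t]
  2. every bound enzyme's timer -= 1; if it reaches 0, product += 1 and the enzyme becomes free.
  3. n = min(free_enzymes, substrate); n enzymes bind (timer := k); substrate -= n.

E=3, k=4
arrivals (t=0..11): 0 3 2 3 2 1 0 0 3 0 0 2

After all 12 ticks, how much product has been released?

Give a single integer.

t=0: arr=0 -> substrate=0 bound=0 product=0
t=1: arr=3 -> substrate=0 bound=3 product=0
t=2: arr=2 -> substrate=2 bound=3 product=0
t=3: arr=3 -> substrate=5 bound=3 product=0
t=4: arr=2 -> substrate=7 bound=3 product=0
t=5: arr=1 -> substrate=5 bound=3 product=3
t=6: arr=0 -> substrate=5 bound=3 product=3
t=7: arr=0 -> substrate=5 bound=3 product=3
t=8: arr=3 -> substrate=8 bound=3 product=3
t=9: arr=0 -> substrate=5 bound=3 product=6
t=10: arr=0 -> substrate=5 bound=3 product=6
t=11: arr=2 -> substrate=7 bound=3 product=6

Answer: 6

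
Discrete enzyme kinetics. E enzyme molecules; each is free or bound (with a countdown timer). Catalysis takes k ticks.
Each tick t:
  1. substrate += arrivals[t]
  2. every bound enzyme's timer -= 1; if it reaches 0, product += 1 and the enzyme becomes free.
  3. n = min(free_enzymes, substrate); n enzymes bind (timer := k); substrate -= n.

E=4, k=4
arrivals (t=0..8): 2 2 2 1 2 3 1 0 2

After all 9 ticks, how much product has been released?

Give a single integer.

t=0: arr=2 -> substrate=0 bound=2 product=0
t=1: arr=2 -> substrate=0 bound=4 product=0
t=2: arr=2 -> substrate=2 bound=4 product=0
t=3: arr=1 -> substrate=3 bound=4 product=0
t=4: arr=2 -> substrate=3 bound=4 product=2
t=5: arr=3 -> substrate=4 bound=4 product=4
t=6: arr=1 -> substrate=5 bound=4 product=4
t=7: arr=0 -> substrate=5 bound=4 product=4
t=8: arr=2 -> substrate=5 bound=4 product=6

Answer: 6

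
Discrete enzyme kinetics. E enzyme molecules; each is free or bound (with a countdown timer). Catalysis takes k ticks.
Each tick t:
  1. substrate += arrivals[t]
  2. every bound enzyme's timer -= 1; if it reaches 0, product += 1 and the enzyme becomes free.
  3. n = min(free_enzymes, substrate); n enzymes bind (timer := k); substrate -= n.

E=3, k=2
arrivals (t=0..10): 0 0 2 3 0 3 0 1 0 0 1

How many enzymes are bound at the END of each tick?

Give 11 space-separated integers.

t=0: arr=0 -> substrate=0 bound=0 product=0
t=1: arr=0 -> substrate=0 bound=0 product=0
t=2: arr=2 -> substrate=0 bound=2 product=0
t=3: arr=3 -> substrate=2 bound=3 product=0
t=4: arr=0 -> substrate=0 bound=3 product=2
t=5: arr=3 -> substrate=2 bound=3 product=3
t=6: arr=0 -> substrate=0 bound=3 product=5
t=7: arr=1 -> substrate=0 bound=3 product=6
t=8: arr=0 -> substrate=0 bound=1 product=8
t=9: arr=0 -> substrate=0 bound=0 product=9
t=10: arr=1 -> substrate=0 bound=1 product=9

Answer: 0 0 2 3 3 3 3 3 1 0 1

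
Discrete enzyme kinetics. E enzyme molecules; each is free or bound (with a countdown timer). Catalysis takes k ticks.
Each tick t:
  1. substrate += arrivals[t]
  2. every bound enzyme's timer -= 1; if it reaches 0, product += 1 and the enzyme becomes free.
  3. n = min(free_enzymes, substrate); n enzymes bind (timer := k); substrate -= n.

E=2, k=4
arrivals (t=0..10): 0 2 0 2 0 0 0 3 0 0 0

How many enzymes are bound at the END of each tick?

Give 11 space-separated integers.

Answer: 0 2 2 2 2 2 2 2 2 2 2

Derivation:
t=0: arr=0 -> substrate=0 bound=0 product=0
t=1: arr=2 -> substrate=0 bound=2 product=0
t=2: arr=0 -> substrate=0 bound=2 product=0
t=3: arr=2 -> substrate=2 bound=2 product=0
t=4: arr=0 -> substrate=2 bound=2 product=0
t=5: arr=0 -> substrate=0 bound=2 product=2
t=6: arr=0 -> substrate=0 bound=2 product=2
t=7: arr=3 -> substrate=3 bound=2 product=2
t=8: arr=0 -> substrate=3 bound=2 product=2
t=9: arr=0 -> substrate=1 bound=2 product=4
t=10: arr=0 -> substrate=1 bound=2 product=4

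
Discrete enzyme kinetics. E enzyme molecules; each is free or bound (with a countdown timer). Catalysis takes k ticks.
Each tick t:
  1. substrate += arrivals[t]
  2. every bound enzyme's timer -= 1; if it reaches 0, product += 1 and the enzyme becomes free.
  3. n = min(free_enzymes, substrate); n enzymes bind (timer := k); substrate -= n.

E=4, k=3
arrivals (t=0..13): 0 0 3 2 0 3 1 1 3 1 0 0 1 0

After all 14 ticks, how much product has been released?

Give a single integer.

t=0: arr=0 -> substrate=0 bound=0 product=0
t=1: arr=0 -> substrate=0 bound=0 product=0
t=2: arr=3 -> substrate=0 bound=3 product=0
t=3: arr=2 -> substrate=1 bound=4 product=0
t=4: arr=0 -> substrate=1 bound=4 product=0
t=5: arr=3 -> substrate=1 bound=4 product=3
t=6: arr=1 -> substrate=1 bound=4 product=4
t=7: arr=1 -> substrate=2 bound=4 product=4
t=8: arr=3 -> substrate=2 bound=4 product=7
t=9: arr=1 -> substrate=2 bound=4 product=8
t=10: arr=0 -> substrate=2 bound=4 product=8
t=11: arr=0 -> substrate=0 bound=3 product=11
t=12: arr=1 -> substrate=0 bound=3 product=12
t=13: arr=0 -> substrate=0 bound=3 product=12

Answer: 12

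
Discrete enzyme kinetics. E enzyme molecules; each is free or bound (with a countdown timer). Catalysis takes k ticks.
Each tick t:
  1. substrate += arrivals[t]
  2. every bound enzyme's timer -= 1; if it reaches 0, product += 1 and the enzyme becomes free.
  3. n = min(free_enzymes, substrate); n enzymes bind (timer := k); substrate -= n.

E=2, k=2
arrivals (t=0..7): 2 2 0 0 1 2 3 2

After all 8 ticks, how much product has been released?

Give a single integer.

t=0: arr=2 -> substrate=0 bound=2 product=0
t=1: arr=2 -> substrate=2 bound=2 product=0
t=2: arr=0 -> substrate=0 bound=2 product=2
t=3: arr=0 -> substrate=0 bound=2 product=2
t=4: arr=1 -> substrate=0 bound=1 product=4
t=5: arr=2 -> substrate=1 bound=2 product=4
t=6: arr=3 -> substrate=3 bound=2 product=5
t=7: arr=2 -> substrate=4 bound=2 product=6

Answer: 6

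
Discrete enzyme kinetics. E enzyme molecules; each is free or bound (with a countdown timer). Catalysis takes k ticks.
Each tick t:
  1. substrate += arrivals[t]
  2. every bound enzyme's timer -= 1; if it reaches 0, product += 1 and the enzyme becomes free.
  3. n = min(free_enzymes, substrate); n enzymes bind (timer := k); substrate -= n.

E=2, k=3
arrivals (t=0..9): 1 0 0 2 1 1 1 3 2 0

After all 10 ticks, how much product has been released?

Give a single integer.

t=0: arr=1 -> substrate=0 bound=1 product=0
t=1: arr=0 -> substrate=0 bound=1 product=0
t=2: arr=0 -> substrate=0 bound=1 product=0
t=3: arr=2 -> substrate=0 bound=2 product=1
t=4: arr=1 -> substrate=1 bound=2 product=1
t=5: arr=1 -> substrate=2 bound=2 product=1
t=6: arr=1 -> substrate=1 bound=2 product=3
t=7: arr=3 -> substrate=4 bound=2 product=3
t=8: arr=2 -> substrate=6 bound=2 product=3
t=9: arr=0 -> substrate=4 bound=2 product=5

Answer: 5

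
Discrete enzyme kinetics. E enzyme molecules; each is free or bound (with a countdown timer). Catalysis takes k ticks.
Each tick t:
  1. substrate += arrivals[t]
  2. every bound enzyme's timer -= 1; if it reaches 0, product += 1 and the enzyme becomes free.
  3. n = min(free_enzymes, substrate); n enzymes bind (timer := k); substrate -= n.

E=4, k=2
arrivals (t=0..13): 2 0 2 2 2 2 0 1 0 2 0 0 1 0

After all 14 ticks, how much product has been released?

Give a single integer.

Answer: 13

Derivation:
t=0: arr=2 -> substrate=0 bound=2 product=0
t=1: arr=0 -> substrate=0 bound=2 product=0
t=2: arr=2 -> substrate=0 bound=2 product=2
t=3: arr=2 -> substrate=0 bound=4 product=2
t=4: arr=2 -> substrate=0 bound=4 product=4
t=5: arr=2 -> substrate=0 bound=4 product=6
t=6: arr=0 -> substrate=0 bound=2 product=8
t=7: arr=1 -> substrate=0 bound=1 product=10
t=8: arr=0 -> substrate=0 bound=1 product=10
t=9: arr=2 -> substrate=0 bound=2 product=11
t=10: arr=0 -> substrate=0 bound=2 product=11
t=11: arr=0 -> substrate=0 bound=0 product=13
t=12: arr=1 -> substrate=0 bound=1 product=13
t=13: arr=0 -> substrate=0 bound=1 product=13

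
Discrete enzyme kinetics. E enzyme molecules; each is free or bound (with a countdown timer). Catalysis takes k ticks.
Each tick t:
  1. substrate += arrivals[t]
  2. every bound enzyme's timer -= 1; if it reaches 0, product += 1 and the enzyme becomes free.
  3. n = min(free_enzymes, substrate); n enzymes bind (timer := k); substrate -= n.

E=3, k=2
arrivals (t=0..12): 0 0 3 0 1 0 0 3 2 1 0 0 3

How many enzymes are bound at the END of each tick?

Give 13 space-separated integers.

Answer: 0 0 3 3 1 1 0 3 3 3 3 0 3

Derivation:
t=0: arr=0 -> substrate=0 bound=0 product=0
t=1: arr=0 -> substrate=0 bound=0 product=0
t=2: arr=3 -> substrate=0 bound=3 product=0
t=3: arr=0 -> substrate=0 bound=3 product=0
t=4: arr=1 -> substrate=0 bound=1 product=3
t=5: arr=0 -> substrate=0 bound=1 product=3
t=6: arr=0 -> substrate=0 bound=0 product=4
t=7: arr=3 -> substrate=0 bound=3 product=4
t=8: arr=2 -> substrate=2 bound=3 product=4
t=9: arr=1 -> substrate=0 bound=3 product=7
t=10: arr=0 -> substrate=0 bound=3 product=7
t=11: arr=0 -> substrate=0 bound=0 product=10
t=12: arr=3 -> substrate=0 bound=3 product=10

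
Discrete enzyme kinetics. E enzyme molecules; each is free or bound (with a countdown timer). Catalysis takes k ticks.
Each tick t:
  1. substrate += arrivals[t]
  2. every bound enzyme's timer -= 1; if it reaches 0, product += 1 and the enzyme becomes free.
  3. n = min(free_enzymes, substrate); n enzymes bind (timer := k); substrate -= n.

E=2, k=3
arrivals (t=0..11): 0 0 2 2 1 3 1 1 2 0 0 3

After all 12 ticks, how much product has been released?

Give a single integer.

Answer: 6

Derivation:
t=0: arr=0 -> substrate=0 bound=0 product=0
t=1: arr=0 -> substrate=0 bound=0 product=0
t=2: arr=2 -> substrate=0 bound=2 product=0
t=3: arr=2 -> substrate=2 bound=2 product=0
t=4: arr=1 -> substrate=3 bound=2 product=0
t=5: arr=3 -> substrate=4 bound=2 product=2
t=6: arr=1 -> substrate=5 bound=2 product=2
t=7: arr=1 -> substrate=6 bound=2 product=2
t=8: arr=2 -> substrate=6 bound=2 product=4
t=9: arr=0 -> substrate=6 bound=2 product=4
t=10: arr=0 -> substrate=6 bound=2 product=4
t=11: arr=3 -> substrate=7 bound=2 product=6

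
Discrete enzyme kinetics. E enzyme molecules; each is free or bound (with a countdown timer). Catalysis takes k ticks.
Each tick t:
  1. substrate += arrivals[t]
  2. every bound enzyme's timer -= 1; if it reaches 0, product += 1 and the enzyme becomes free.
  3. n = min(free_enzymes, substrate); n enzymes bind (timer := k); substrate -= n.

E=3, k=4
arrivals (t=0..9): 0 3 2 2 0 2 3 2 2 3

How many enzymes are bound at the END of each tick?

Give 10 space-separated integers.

Answer: 0 3 3 3 3 3 3 3 3 3

Derivation:
t=0: arr=0 -> substrate=0 bound=0 product=0
t=1: arr=3 -> substrate=0 bound=3 product=0
t=2: arr=2 -> substrate=2 bound=3 product=0
t=3: arr=2 -> substrate=4 bound=3 product=0
t=4: arr=0 -> substrate=4 bound=3 product=0
t=5: arr=2 -> substrate=3 bound=3 product=3
t=6: arr=3 -> substrate=6 bound=3 product=3
t=7: arr=2 -> substrate=8 bound=3 product=3
t=8: arr=2 -> substrate=10 bound=3 product=3
t=9: arr=3 -> substrate=10 bound=3 product=6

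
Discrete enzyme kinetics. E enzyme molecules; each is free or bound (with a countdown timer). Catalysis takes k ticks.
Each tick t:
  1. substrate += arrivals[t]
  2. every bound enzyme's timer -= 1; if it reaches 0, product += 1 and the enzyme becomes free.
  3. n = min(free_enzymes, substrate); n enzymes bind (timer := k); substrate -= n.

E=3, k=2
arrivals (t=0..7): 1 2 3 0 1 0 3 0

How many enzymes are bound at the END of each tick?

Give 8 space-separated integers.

Answer: 1 3 3 3 3 1 3 3

Derivation:
t=0: arr=1 -> substrate=0 bound=1 product=0
t=1: arr=2 -> substrate=0 bound=3 product=0
t=2: arr=3 -> substrate=2 bound=3 product=1
t=3: arr=0 -> substrate=0 bound=3 product=3
t=4: arr=1 -> substrate=0 bound=3 product=4
t=5: arr=0 -> substrate=0 bound=1 product=6
t=6: arr=3 -> substrate=0 bound=3 product=7
t=7: arr=0 -> substrate=0 bound=3 product=7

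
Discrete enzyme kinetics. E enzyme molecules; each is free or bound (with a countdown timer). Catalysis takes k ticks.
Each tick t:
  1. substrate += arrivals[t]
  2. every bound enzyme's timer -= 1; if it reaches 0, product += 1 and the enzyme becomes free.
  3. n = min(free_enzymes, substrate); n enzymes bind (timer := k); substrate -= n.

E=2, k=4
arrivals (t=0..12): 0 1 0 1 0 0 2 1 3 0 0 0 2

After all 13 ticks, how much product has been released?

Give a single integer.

t=0: arr=0 -> substrate=0 bound=0 product=0
t=1: arr=1 -> substrate=0 bound=1 product=0
t=2: arr=0 -> substrate=0 bound=1 product=0
t=3: arr=1 -> substrate=0 bound=2 product=0
t=4: arr=0 -> substrate=0 bound=2 product=0
t=5: arr=0 -> substrate=0 bound=1 product=1
t=6: arr=2 -> substrate=1 bound=2 product=1
t=7: arr=1 -> substrate=1 bound=2 product=2
t=8: arr=3 -> substrate=4 bound=2 product=2
t=9: arr=0 -> substrate=4 bound=2 product=2
t=10: arr=0 -> substrate=3 bound=2 product=3
t=11: arr=0 -> substrate=2 bound=2 product=4
t=12: arr=2 -> substrate=4 bound=2 product=4

Answer: 4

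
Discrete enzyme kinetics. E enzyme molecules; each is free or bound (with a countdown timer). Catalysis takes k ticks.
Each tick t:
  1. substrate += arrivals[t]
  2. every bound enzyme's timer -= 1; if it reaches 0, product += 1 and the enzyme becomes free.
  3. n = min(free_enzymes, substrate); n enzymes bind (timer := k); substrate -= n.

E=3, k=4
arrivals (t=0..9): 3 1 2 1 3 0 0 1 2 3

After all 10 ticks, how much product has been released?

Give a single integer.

Answer: 6

Derivation:
t=0: arr=3 -> substrate=0 bound=3 product=0
t=1: arr=1 -> substrate=1 bound=3 product=0
t=2: arr=2 -> substrate=3 bound=3 product=0
t=3: arr=1 -> substrate=4 bound=3 product=0
t=4: arr=3 -> substrate=4 bound=3 product=3
t=5: arr=0 -> substrate=4 bound=3 product=3
t=6: arr=0 -> substrate=4 bound=3 product=3
t=7: arr=1 -> substrate=5 bound=3 product=3
t=8: arr=2 -> substrate=4 bound=3 product=6
t=9: arr=3 -> substrate=7 bound=3 product=6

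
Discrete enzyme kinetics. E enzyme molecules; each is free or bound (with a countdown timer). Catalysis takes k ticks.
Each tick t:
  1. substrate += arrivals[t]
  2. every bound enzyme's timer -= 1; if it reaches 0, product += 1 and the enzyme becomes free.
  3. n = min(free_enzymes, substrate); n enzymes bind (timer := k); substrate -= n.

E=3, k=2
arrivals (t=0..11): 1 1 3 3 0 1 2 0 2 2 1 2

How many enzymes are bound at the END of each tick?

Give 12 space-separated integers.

Answer: 1 2 3 3 3 3 3 3 3 3 3 3

Derivation:
t=0: arr=1 -> substrate=0 bound=1 product=0
t=1: arr=1 -> substrate=0 bound=2 product=0
t=2: arr=3 -> substrate=1 bound=3 product=1
t=3: arr=3 -> substrate=3 bound=3 product=2
t=4: arr=0 -> substrate=1 bound=3 product=4
t=5: arr=1 -> substrate=1 bound=3 product=5
t=6: arr=2 -> substrate=1 bound=3 product=7
t=7: arr=0 -> substrate=0 bound=3 product=8
t=8: arr=2 -> substrate=0 bound=3 product=10
t=9: arr=2 -> substrate=1 bound=3 product=11
t=10: arr=1 -> substrate=0 bound=3 product=13
t=11: arr=2 -> substrate=1 bound=3 product=14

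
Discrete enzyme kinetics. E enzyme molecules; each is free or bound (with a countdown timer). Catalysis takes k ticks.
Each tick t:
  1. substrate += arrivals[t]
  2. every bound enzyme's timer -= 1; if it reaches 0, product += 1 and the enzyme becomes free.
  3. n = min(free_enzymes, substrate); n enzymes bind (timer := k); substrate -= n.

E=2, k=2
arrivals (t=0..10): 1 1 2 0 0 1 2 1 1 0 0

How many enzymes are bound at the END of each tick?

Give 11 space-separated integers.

Answer: 1 2 2 2 1 1 2 2 2 2 1

Derivation:
t=0: arr=1 -> substrate=0 bound=1 product=0
t=1: arr=1 -> substrate=0 bound=2 product=0
t=2: arr=2 -> substrate=1 bound=2 product=1
t=3: arr=0 -> substrate=0 bound=2 product=2
t=4: arr=0 -> substrate=0 bound=1 product=3
t=5: arr=1 -> substrate=0 bound=1 product=4
t=6: arr=2 -> substrate=1 bound=2 product=4
t=7: arr=1 -> substrate=1 bound=2 product=5
t=8: arr=1 -> substrate=1 bound=2 product=6
t=9: arr=0 -> substrate=0 bound=2 product=7
t=10: arr=0 -> substrate=0 bound=1 product=8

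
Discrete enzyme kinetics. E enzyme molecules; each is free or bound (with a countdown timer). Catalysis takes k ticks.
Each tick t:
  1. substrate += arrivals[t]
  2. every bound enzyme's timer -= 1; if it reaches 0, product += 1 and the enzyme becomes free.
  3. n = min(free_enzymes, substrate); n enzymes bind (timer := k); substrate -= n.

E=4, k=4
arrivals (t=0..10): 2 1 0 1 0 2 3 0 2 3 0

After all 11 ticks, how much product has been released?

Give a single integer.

Answer: 7

Derivation:
t=0: arr=2 -> substrate=0 bound=2 product=0
t=1: arr=1 -> substrate=0 bound=3 product=0
t=2: arr=0 -> substrate=0 bound=3 product=0
t=3: arr=1 -> substrate=0 bound=4 product=0
t=4: arr=0 -> substrate=0 bound=2 product=2
t=5: arr=2 -> substrate=0 bound=3 product=3
t=6: arr=3 -> substrate=2 bound=4 product=3
t=7: arr=0 -> substrate=1 bound=4 product=4
t=8: arr=2 -> substrate=3 bound=4 product=4
t=9: arr=3 -> substrate=4 bound=4 product=6
t=10: arr=0 -> substrate=3 bound=4 product=7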